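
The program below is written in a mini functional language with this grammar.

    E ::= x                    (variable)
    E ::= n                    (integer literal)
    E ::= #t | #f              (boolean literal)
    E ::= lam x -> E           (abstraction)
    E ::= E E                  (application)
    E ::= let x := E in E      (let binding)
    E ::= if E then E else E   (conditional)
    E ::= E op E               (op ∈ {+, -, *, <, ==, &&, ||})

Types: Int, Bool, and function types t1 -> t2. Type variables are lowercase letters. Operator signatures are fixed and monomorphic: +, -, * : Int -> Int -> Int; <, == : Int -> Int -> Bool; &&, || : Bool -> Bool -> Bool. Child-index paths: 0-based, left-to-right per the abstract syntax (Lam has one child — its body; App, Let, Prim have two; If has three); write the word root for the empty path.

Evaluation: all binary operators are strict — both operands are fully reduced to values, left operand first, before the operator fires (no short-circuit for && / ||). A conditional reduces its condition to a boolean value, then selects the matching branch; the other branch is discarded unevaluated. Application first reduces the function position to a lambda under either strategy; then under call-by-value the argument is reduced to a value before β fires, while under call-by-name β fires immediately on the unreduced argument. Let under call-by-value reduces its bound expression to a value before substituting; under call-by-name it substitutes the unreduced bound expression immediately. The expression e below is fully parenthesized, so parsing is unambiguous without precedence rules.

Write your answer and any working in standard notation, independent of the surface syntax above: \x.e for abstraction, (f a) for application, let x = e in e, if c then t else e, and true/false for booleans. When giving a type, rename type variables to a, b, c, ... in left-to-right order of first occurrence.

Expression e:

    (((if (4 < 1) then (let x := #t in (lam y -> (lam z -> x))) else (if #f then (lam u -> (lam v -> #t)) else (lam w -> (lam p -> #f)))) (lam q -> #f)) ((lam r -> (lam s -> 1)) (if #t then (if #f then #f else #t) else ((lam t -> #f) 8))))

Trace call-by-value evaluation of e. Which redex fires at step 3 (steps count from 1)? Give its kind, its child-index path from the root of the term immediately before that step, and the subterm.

Trace:
step 0: (((if (4 < 1) then (let x = true in (\y.(\z.x))) else (if false then (\u.(\v.true)) else (\w.(\p.false)))) (\q.false)) ((\r.(\s.1)) (if true then (if false then false else true) else ((\t.false) 8))))
step 1: [delta@0.0.0] (((if false then (let x = true in (\y.(\z.x))) else (if false then (\u.(\v.true)) else (\w.(\p.false)))) (\q.false)) ((\r.(\s.1)) (if true then (if false then false else true) else ((\t.false) 8))))
step 2: [if@0.0] (((if false then (\u.(\v.true)) else (\w.(\p.false))) (\q.false)) ((\r.(\s.1)) (if true then (if false then false else true) else ((\t.false) 8))))
step 3: [if@0.0] (((\w.(\p.false)) (\q.false)) ((\r.(\s.1)) (if true then (if false then false else true) else ((\t.false) 8))))

Answer: if at 0.0 : (if false then (\u.(\v.true)) else (\w.(\p.false)))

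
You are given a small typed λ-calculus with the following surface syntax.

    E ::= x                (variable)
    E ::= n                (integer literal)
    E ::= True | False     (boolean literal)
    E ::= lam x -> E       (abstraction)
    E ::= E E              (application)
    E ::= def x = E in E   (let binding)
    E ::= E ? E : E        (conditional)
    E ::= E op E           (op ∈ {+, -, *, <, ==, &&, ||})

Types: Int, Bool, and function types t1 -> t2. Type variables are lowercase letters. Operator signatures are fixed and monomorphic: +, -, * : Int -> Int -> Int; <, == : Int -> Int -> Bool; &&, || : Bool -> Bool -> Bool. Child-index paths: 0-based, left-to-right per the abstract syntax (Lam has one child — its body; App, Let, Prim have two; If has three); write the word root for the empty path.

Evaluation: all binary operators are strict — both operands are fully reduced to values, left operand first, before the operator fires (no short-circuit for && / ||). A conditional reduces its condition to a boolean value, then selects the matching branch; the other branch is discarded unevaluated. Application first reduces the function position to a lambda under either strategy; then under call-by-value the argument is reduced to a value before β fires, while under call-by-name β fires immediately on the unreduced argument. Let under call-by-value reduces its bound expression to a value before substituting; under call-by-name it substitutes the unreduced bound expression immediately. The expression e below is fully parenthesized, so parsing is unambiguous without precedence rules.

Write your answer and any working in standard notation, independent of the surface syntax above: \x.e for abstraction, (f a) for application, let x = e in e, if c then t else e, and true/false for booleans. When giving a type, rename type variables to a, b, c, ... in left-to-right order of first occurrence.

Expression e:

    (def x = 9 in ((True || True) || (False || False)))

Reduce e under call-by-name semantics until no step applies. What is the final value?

Trace:
step 0: (let x = 9 in ((true || true) || (false || false)))
step 1: [let@root] ((true || true) || (false || false))
step 2: [delta@0] (true || (false || false))
step 3: [delta@1] (true || false)
step 4: [delta@root] true

Answer: true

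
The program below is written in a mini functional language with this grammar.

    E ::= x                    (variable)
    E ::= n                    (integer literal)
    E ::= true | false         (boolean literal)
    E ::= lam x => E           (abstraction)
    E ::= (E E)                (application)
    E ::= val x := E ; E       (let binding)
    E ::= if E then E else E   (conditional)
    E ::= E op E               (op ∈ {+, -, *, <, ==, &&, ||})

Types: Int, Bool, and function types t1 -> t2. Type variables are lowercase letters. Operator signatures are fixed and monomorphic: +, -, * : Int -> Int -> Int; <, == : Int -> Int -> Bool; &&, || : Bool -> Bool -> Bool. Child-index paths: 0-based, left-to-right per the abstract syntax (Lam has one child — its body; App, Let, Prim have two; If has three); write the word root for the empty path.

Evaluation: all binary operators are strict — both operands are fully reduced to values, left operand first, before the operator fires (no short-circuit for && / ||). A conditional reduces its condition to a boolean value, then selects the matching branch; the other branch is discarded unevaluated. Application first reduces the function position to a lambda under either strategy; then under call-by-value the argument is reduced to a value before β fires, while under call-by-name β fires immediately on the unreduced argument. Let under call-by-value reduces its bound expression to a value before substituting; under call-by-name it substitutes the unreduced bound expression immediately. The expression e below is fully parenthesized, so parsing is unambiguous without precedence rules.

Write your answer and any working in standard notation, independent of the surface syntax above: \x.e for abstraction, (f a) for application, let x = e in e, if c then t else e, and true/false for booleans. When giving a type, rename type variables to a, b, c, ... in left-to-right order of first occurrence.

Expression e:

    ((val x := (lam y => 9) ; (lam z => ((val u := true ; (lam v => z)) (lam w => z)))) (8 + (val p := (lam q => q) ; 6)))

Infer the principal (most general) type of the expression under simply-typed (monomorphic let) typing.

Working:
\y._ : a -> Int
let x : a -> Int
let u : Bool
z : b
\v._ : c -> b
z : b
\w._ : d -> b
  unify c -> b ~ (d -> b) -> e
  unify c ~ d -> b
  unify b ~ e
_ _ : e
\z._ : e -> e
  unify Int ~ Int
q : f
\q._ : f -> f
let p : f -> f
  unify Int ~ Int
  unify e -> e ~ Int -> g
  unify e ~ Int
  unify Int ~ g
_ _ : Int

Answer: Int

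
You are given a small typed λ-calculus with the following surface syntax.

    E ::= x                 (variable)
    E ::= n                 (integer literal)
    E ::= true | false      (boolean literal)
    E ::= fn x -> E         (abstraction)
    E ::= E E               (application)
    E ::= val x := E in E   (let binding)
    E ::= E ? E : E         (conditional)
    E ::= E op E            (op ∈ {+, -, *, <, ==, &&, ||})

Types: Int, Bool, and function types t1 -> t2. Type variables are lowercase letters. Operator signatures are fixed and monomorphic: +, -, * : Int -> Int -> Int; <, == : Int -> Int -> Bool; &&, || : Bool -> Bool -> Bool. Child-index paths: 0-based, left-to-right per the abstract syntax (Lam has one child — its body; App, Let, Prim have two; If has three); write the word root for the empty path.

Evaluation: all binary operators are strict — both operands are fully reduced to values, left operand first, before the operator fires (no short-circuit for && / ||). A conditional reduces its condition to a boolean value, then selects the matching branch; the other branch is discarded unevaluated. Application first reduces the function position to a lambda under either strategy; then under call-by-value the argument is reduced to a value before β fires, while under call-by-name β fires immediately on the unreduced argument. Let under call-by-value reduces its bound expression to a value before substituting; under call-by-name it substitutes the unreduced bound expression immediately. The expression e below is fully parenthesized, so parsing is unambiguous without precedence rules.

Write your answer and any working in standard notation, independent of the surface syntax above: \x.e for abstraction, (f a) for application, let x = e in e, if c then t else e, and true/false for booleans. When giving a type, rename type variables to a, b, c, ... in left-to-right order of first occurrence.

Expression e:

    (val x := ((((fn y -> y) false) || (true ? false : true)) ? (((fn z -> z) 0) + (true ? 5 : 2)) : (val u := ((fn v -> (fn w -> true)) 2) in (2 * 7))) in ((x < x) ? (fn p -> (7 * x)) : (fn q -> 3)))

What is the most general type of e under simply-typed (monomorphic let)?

Answer: a -> Int

Derivation:
y : a
\y._ : a -> a
  unify a -> a ~ Bool -> b
  unify a ~ Bool
  unify Bool ~ b
_ _ : Bool
  unify Bool ~ Bool
  unify Bool ~ Bool
  unify Bool ~ Bool
  unify Bool ~ Bool
  unify Bool ~ Bool
z : c
\z._ : c -> c
  unify c -> c ~ Int -> d
  unify c ~ Int
  unify Int ~ d
_ _ : Int
  unify Int ~ Int
  unify Bool ~ Bool
  unify Int ~ Int
  unify Int ~ Int
\w._ : f -> Bool
\v._ : e -> f -> Bool
  unify e -> f -> Bool ~ Int -> g
  unify e ~ Int
  unify f -> Bool ~ g
_ _ : f -> Bool
let u : f -> Bool
  unify Int ~ Int
  unify Int ~ Int
  unify Int ~ Int
let x : Int
x : Int
  unify Int ~ Int
x : Int
  unify Int ~ Int
  unify Bool ~ Bool
  unify Int ~ Int
x : Int
  unify Int ~ Int
\p._ : h -> Int
\q._ : i -> Int
  unify h -> Int ~ i -> Int
  unify h ~ i
  unify Int ~ Int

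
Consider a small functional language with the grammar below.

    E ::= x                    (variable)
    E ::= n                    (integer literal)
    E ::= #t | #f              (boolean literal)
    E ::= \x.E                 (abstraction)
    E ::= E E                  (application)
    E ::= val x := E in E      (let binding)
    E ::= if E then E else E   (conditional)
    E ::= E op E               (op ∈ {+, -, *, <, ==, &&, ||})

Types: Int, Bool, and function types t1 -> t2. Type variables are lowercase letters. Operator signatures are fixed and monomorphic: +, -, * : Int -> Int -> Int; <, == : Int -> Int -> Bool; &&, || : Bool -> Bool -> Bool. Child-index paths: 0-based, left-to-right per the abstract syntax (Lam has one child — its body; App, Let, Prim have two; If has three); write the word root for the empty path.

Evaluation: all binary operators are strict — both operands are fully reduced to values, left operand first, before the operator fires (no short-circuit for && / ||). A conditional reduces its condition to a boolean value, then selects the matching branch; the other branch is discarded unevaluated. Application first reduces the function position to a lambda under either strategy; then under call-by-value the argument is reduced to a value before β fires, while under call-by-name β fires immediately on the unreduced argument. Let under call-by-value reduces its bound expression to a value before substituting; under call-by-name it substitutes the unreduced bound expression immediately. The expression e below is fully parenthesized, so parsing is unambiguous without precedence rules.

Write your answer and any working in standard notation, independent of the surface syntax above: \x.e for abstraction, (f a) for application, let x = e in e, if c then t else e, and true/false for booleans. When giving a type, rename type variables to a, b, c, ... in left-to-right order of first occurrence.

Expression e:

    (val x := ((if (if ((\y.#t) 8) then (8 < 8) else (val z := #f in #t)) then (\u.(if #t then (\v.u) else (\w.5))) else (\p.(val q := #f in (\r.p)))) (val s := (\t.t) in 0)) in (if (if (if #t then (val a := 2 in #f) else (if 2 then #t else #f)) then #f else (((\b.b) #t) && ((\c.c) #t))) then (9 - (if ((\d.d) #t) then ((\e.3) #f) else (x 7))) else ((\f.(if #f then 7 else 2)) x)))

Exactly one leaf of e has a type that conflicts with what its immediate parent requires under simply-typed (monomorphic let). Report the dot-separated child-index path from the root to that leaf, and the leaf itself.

Trace:
\y._ : a -> Bool
  unify a -> Bool ~ Int -> b
  unify a ~ Int
  unify Bool ~ b
_ _ : Bool
  unify Bool ~ Bool
  unify Int ~ Int
  unify Int ~ Int
let z : Bool
  unify Bool ~ Bool
  unify Bool ~ Bool
  unify Bool ~ Bool
u : c
\v._ : d -> c
\w._ : e -> Int
  unify d -> c ~ e -> Int
  unify d ~ e
  unify c ~ Int
\u._ : Int -> e -> Int
let q : Bool
p : f
\r._ : g -> f
\p._ : f -> g -> f
  unify Int -> e -> Int ~ f -> g -> f
  unify Int ~ f
  unify e -> Int ~ g -> Int
  unify e ~ g
  unify Int ~ Int
t : h
\t._ : h -> h
let s : h -> h
  unify Int -> g -> Int ~ Int -> i
  unify Int ~ Int
  unify g -> Int ~ i
_ _ : g -> Int
let x : g -> Int
  unify Bool ~ Bool
let a : Int
  unify Int ~ Bool
  FAIL: mismatch Int ~ Bool

Answer: 1.0.0.2.0 : 2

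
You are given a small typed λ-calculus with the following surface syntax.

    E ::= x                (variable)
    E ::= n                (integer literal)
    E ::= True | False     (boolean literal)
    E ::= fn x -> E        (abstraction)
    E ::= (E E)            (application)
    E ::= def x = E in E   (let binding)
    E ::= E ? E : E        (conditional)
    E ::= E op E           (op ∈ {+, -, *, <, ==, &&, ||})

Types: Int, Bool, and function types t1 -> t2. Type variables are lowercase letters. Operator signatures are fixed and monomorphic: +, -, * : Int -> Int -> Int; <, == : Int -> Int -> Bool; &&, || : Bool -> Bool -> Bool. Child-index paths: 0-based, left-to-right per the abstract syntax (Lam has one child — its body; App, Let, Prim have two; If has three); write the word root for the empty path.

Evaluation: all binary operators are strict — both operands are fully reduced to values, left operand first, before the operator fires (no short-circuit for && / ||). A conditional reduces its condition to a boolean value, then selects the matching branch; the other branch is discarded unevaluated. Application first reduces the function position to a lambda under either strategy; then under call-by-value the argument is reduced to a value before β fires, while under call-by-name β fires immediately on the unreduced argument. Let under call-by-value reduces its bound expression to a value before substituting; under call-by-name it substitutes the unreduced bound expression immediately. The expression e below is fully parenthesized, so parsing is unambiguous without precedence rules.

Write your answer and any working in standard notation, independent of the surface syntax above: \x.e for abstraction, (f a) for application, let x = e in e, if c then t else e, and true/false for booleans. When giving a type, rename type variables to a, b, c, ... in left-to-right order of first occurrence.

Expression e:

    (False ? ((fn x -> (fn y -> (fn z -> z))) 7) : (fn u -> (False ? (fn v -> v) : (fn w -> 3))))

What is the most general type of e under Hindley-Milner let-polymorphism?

Trace:
  unify Bool ~ Bool
z : c
\z._ : c -> c
\y._ : b -> c -> c
\x._ : a -> b -> c -> c
  unify a -> b -> c -> c ~ Int -> d
  unify a ~ Int
  unify b -> c -> c ~ d
_ _ : b -> c -> c
  unify Bool ~ Bool
v : f
\v._ : f -> f
\w._ : g -> Int
  unify f -> f ~ g -> Int
  unify f ~ g
  unify g ~ Int
\u._ : e -> Int -> Int
  unify b -> c -> c ~ e -> Int -> Int
  unify b ~ e
  unify c -> c ~ Int -> Int
  unify c ~ Int
  unify Int ~ Int

Answer: a -> Int -> Int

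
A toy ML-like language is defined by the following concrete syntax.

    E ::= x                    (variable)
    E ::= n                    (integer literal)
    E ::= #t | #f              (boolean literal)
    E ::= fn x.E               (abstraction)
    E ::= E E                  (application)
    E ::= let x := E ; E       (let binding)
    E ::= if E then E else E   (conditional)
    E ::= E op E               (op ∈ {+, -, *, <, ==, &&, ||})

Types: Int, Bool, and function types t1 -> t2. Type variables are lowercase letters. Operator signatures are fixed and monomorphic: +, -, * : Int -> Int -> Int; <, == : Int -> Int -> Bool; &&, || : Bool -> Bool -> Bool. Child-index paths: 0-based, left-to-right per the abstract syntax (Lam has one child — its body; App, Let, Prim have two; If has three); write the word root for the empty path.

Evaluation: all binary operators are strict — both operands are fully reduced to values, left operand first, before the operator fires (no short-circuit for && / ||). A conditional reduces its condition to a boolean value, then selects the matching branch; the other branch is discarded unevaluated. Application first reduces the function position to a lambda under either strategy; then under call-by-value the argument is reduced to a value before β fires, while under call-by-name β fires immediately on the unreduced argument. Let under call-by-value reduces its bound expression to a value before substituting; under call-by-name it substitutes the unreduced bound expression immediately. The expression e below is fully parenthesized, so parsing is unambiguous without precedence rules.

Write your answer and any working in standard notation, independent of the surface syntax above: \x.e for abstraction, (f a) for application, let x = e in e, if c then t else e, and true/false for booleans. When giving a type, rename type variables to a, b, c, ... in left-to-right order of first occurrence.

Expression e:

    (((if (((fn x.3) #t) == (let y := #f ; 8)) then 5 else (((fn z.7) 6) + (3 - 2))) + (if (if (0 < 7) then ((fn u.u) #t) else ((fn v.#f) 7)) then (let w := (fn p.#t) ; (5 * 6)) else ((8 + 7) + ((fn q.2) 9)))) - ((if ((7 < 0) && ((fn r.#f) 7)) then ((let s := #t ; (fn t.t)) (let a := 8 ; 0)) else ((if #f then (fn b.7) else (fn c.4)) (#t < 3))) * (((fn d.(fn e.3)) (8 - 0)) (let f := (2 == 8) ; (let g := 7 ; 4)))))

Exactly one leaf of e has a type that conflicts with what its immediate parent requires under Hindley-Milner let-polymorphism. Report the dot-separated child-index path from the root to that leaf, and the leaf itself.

Derivation:
\x._ : a -> Int
  unify a -> Int ~ Bool -> b
  unify a ~ Bool
  unify Int ~ b
_ _ : Int
  unify Int ~ Int
let y : Bool
  unify Int ~ Int
  unify Bool ~ Bool
\z._ : c -> Int
  unify c -> Int ~ Int -> d
  unify c ~ Int
  unify Int ~ d
_ _ : Int
  unify Int ~ Int
  unify Int ~ Int
  unify Int ~ Int
  unify Int ~ Int
  unify Int ~ Int
  unify Int ~ Int
  unify Int ~ Int
  unify Int ~ Int
  unify Bool ~ Bool
u : e
\u._ : e -> e
  unify e -> e ~ Bool -> f
  unify e ~ Bool
  unify Bool ~ f
_ _ : Bool
\v._ : g -> Bool
  unify g -> Bool ~ Int -> h
  unify g ~ Int
  unify Bool ~ h
_ _ : Bool
  unify Bool ~ Bool
  unify Bool ~ Bool
\p._ : i -> Bool
let w : forall. i -> Bool
  unify Int ~ Int
  unify Int ~ Int
  unify Int ~ Int
  unify Int ~ Int
  unify Int ~ Int
\q._ : j -> Int
  unify j -> Int ~ Int -> k
  unify j ~ Int
  unify Int ~ k
_ _ : Int
  unify Int ~ Int
  unify Int ~ Int
  unify Int ~ Int
  unify Int ~ Int
  unify Int ~ Int
  unify Int ~ Int
  unify Bool ~ Bool
\r._ : l -> Bool
  unify l -> Bool ~ Int -> m
  unify l ~ Int
  unify Bool ~ m
_ _ : Bool
  unify Bool ~ Bool
  unify Bool ~ Bool
let s : Bool
t : n
\t._ : n -> n
let a : Int
  unify n -> n ~ Int -> o
  unify n ~ Int
  unify Int ~ o
_ _ : Int
  unify Bool ~ Bool
\b._ : p -> Int
\c._ : q -> Int
  unify p -> Int ~ q -> Int
  unify p ~ q
  unify Int ~ Int
  unify Bool ~ Int
  FAIL: mismatch Bool ~ Int

Answer: 1.0.2.1.0 : true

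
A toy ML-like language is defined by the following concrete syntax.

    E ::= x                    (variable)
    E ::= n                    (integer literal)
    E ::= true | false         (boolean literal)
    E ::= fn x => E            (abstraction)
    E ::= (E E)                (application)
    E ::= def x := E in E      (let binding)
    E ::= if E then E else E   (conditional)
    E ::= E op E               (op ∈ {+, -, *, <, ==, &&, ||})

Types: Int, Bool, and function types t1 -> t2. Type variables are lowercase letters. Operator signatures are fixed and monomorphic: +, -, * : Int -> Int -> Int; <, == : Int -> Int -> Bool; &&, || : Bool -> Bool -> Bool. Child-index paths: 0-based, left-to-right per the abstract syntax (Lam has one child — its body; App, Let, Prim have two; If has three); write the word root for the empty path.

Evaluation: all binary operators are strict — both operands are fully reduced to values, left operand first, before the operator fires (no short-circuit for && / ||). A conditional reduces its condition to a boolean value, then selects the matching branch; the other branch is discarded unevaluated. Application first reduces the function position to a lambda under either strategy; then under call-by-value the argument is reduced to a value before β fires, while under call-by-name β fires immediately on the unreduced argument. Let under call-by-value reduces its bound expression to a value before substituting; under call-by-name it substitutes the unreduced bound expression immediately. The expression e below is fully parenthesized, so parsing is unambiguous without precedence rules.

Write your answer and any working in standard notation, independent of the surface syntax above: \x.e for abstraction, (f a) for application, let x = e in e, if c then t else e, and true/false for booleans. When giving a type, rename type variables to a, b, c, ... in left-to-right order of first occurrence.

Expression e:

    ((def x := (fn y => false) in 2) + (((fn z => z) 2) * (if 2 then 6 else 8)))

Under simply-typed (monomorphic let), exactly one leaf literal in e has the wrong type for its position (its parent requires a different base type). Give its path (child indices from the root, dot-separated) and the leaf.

Answer: 1.1.0 : 2

Trace:
\y._ : a -> Bool
let x : a -> Bool
  unify Int ~ Int
z : b
\z._ : b -> b
  unify b -> b ~ Int -> c
  unify b ~ Int
  unify Int ~ c
_ _ : Int
  unify Int ~ Int
  unify Int ~ Bool
  FAIL: mismatch Int ~ Bool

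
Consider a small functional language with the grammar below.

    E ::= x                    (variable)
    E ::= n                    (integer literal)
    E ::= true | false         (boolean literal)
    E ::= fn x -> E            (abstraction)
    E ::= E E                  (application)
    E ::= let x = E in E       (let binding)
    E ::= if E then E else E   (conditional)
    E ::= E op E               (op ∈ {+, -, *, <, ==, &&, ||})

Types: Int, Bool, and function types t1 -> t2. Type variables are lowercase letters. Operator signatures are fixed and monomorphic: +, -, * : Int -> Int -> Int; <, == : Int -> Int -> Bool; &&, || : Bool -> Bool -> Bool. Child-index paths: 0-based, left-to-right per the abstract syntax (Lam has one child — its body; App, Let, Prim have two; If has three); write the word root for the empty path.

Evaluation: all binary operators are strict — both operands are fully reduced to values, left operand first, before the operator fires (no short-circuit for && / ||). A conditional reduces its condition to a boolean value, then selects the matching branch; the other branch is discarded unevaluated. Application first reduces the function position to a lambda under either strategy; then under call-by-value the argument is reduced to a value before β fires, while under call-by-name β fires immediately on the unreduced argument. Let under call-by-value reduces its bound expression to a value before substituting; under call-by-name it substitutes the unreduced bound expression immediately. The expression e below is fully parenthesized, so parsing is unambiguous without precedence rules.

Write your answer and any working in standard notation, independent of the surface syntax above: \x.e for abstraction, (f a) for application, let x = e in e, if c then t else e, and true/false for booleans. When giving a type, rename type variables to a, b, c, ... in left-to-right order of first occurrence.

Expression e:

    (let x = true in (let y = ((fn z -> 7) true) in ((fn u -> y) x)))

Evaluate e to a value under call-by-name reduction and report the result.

Answer: 7

Trace:
step 0: (let x = true in (let y = ((\z.7) true) in ((\u.y) x)))
step 1: [let@root] (let y = ((\z.7) true) in ((\u.y) true))
step 2: [let@root] ((\u.((\z.7) true)) true)
step 3: [beta@root] ((\z.7) true)
step 4: [beta@root] 7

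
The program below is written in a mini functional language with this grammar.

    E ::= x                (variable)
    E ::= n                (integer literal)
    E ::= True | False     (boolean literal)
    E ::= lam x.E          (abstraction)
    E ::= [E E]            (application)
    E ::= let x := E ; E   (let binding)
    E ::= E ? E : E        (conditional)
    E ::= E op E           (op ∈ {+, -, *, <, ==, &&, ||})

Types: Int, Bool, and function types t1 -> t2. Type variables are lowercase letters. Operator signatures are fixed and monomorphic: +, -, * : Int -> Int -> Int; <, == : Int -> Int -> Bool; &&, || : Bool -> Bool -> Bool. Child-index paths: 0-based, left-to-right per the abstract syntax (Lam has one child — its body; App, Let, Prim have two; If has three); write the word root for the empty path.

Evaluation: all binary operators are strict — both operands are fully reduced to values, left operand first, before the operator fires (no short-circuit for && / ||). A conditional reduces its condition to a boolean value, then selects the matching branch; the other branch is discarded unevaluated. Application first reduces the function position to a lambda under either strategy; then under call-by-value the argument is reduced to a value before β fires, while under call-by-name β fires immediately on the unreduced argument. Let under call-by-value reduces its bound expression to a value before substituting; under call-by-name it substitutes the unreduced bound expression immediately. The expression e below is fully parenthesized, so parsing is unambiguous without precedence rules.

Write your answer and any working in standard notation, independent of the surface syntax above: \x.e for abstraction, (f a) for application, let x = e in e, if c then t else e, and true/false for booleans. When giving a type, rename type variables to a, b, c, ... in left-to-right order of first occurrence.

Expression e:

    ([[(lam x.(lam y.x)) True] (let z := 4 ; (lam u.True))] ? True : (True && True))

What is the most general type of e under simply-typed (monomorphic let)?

Working:
x : a
\y._ : b -> a
\x._ : a -> b -> a
  unify a -> b -> a ~ Bool -> c
  unify a ~ Bool
  unify b -> Bool ~ c
_ _ : b -> Bool
let z : Int
\u._ : d -> Bool
  unify b -> Bool ~ (d -> Bool) -> e
  unify b ~ d -> Bool
  unify Bool ~ e
_ _ : Bool
  unify Bool ~ Bool
  unify Bool ~ Bool
  unify Bool ~ Bool
  unify Bool ~ Bool

Answer: Bool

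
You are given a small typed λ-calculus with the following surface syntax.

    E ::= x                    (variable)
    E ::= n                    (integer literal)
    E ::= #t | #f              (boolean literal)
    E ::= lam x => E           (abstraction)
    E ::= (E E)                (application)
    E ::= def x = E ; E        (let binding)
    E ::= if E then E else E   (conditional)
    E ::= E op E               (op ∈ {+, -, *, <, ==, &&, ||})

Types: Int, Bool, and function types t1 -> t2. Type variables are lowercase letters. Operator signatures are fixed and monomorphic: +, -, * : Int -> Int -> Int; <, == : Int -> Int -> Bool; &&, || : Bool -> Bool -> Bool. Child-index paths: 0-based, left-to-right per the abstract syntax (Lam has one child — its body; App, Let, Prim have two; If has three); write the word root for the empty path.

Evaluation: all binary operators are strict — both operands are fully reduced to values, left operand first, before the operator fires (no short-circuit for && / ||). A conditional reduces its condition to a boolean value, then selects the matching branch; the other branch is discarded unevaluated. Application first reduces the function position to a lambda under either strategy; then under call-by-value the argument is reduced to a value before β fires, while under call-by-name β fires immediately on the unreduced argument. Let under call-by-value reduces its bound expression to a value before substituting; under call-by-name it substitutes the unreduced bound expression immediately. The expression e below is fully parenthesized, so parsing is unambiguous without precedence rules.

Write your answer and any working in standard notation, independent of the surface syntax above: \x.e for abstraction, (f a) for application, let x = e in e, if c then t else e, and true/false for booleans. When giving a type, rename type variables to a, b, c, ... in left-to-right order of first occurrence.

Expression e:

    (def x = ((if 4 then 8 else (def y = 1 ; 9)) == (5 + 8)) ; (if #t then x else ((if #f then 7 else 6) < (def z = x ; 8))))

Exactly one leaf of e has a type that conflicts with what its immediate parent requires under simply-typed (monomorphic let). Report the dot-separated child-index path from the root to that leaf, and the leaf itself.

Trace:
  unify Int ~ Bool
  FAIL: mismatch Int ~ Bool

Answer: 0.0.0 : 4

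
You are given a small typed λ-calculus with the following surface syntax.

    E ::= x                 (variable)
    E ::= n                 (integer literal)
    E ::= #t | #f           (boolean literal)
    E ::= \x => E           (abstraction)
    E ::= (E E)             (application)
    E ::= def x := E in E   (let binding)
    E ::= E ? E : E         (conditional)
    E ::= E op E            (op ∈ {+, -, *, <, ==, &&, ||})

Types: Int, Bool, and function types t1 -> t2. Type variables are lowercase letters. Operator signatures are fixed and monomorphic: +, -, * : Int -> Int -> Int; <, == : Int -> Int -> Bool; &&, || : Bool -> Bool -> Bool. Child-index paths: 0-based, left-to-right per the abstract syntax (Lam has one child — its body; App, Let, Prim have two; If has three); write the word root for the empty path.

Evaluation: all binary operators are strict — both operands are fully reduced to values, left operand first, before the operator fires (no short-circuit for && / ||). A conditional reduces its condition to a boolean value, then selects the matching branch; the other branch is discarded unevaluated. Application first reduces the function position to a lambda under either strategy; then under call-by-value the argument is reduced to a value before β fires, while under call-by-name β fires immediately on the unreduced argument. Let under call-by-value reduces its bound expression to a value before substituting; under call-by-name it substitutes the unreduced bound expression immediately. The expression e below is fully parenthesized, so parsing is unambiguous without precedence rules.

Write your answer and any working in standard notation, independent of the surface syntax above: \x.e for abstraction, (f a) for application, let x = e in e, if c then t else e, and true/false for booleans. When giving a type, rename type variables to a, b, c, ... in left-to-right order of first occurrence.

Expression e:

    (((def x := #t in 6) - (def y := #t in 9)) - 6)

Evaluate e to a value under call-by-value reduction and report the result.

Derivation:
step 0: (((let x = true in 6) - (let y = true in 9)) - 6)
step 1: [let@0.0] ((6 - (let y = true in 9)) - 6)
step 2: [let@0.1] ((6 - 9) - 6)
step 3: [delta@0] (-3 - 6)
step 4: [delta@root] -9

Answer: -9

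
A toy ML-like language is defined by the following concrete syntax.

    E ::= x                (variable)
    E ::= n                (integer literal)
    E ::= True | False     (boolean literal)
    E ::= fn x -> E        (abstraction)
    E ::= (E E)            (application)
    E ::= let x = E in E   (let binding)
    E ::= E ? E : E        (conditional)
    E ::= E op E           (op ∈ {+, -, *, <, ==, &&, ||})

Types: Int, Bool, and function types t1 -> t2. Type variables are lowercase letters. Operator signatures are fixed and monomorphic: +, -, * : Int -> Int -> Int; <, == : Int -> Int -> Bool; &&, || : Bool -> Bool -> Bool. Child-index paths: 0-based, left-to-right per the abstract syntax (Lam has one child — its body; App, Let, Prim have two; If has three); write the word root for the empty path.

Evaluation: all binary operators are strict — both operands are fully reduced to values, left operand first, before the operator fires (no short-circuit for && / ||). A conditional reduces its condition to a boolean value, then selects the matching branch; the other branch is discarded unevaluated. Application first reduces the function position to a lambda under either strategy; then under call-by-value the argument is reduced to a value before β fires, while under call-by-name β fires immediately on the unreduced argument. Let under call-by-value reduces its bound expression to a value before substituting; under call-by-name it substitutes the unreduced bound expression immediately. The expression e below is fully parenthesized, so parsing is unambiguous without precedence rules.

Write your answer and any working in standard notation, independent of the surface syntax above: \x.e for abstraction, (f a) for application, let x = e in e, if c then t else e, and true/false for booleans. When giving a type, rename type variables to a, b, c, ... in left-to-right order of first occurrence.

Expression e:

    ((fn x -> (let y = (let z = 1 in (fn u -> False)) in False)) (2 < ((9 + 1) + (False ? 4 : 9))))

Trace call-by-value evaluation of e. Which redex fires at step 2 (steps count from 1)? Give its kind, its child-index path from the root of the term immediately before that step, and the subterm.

Trace:
step 0: ((\x.(let y = (let z = 1 in (\u.false)) in false)) (2 < ((9 + 1) + (if false then 4 else 9))))
step 1: [delta@1.1.0] ((\x.(let y = (let z = 1 in (\u.false)) in false)) (2 < (10 + (if false then 4 else 9))))
step 2: [if@1.1.1] ((\x.(let y = (let z = 1 in (\u.false)) in false)) (2 < (10 + 9)))

Answer: if at 1.1.1 : (if false then 4 else 9)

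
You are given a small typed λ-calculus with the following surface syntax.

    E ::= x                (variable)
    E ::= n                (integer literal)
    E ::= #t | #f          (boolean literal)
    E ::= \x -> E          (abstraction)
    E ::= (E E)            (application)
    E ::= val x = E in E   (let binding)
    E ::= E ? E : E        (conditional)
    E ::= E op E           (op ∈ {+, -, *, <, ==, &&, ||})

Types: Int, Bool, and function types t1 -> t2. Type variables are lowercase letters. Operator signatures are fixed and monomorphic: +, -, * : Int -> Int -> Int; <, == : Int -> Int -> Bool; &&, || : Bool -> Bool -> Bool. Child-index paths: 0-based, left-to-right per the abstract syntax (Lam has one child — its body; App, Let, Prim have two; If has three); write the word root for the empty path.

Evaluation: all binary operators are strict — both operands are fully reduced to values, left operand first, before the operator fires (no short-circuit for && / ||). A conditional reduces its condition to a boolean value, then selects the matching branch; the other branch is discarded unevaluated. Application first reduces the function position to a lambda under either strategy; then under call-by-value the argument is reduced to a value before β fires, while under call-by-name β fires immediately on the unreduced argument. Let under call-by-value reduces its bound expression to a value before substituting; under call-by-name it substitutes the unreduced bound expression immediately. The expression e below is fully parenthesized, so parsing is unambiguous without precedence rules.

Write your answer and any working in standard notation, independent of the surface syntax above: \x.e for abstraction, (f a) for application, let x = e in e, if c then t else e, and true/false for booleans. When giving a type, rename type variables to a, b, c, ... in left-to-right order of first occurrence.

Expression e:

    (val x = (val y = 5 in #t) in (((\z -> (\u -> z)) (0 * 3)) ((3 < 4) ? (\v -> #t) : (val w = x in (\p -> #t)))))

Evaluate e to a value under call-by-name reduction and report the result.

Working:
step 0: (let x = (let y = 5 in true) in (((\z.(\u.z)) (0 * 3)) (if (3 < 4) then (\v.true) else (let w = x in (\p.true)))))
step 1: [let@root] (((\z.(\u.z)) (0 * 3)) (if (3 < 4) then (\v.true) else (let w = (let y = 5 in true) in (\p.true))))
step 2: [beta@0] ((\u.(0 * 3)) (if (3 < 4) then (\v.true) else (let w = (let y = 5 in true) in (\p.true))))
step 3: [beta@root] (0 * 3)
step 4: [delta@root] 0

Answer: 0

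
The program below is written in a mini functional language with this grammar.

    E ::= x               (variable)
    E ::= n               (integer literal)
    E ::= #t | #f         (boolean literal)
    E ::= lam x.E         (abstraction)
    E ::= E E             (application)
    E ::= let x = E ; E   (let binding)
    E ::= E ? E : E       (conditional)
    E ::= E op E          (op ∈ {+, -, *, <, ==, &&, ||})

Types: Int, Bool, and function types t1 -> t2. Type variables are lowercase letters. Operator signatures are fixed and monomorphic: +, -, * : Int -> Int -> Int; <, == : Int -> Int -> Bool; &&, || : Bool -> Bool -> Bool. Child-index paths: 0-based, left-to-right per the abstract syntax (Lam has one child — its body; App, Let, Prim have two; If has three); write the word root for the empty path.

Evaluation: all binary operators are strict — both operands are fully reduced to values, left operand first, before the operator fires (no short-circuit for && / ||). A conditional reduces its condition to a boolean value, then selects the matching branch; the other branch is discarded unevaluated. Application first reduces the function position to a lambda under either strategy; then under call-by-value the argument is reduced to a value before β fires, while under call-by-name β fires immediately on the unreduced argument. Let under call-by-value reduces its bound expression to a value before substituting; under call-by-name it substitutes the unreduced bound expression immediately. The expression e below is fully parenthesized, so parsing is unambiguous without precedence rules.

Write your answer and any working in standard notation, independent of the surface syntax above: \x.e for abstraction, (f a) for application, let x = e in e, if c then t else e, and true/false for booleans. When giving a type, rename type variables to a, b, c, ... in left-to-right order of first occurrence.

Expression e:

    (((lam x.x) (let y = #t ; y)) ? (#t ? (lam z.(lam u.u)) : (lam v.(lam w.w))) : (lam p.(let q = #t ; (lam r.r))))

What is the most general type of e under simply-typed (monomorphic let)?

Derivation:
x : a
\x._ : a -> a
let y : Bool
y : Bool
  unify a -> a ~ Bool -> b
  unify a ~ Bool
  unify Bool ~ b
_ _ : Bool
  unify Bool ~ Bool
  unify Bool ~ Bool
u : d
\u._ : d -> d
\z._ : c -> d -> d
w : f
\w._ : f -> f
\v._ : e -> f -> f
  unify c -> d -> d ~ e -> f -> f
  unify c ~ e
  unify d -> d ~ f -> f
  unify d ~ f
  unify f ~ f
let q : Bool
r : h
\r._ : h -> h
\p._ : g -> h -> h
  unify e -> f -> f ~ g -> h -> h
  unify e ~ g
  unify f -> f ~ h -> h
  unify f ~ h
  unify h ~ h

Answer: a -> b -> b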